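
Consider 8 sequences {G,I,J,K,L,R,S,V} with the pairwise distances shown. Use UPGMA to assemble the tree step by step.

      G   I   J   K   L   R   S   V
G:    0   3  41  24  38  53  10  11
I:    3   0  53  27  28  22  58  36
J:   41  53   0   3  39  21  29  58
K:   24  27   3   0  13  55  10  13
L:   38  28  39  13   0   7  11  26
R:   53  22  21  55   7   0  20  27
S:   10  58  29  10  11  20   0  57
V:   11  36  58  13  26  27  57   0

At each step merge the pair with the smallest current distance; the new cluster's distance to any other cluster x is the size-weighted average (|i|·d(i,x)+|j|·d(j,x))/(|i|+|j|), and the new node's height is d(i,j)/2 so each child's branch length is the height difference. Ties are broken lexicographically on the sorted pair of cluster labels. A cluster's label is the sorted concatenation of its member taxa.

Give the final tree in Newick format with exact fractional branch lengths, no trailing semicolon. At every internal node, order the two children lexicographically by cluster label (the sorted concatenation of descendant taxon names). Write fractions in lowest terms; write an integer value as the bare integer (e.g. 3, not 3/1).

iteration 1: select G,I (d=3); attach at lengths (3/2, 3/2); label the merged cluster GI
  updated: d(GI,J)=47, d(GI,K)=51/2, d(GI,L)=33, d(GI,R)=75/2, d(GI,S)=34, d(GI,V)=47/2
iteration 2: select J,K (d=3); attach at lengths (3/2, 3/2); label the merged cluster JK
  updated: d(GI,JK)=145/4, d(JK,L)=26, d(JK,R)=38, d(JK,S)=39/2, d(JK,V)=71/2
iteration 3: select L,R (d=7); attach at lengths (7/2, 7/2); label the merged cluster LR
  updated: d(GI,LR)=141/4, d(JK,LR)=32, d(LR,S)=31/2, d(LR,V)=53/2
iteration 4: select LR,S (d=31/2); attach at lengths (17/4, 31/4); label the merged cluster LRS
  updated: d(GI,LRS)=209/6, d(JK,LRS)=167/6, d(LRS,V)=110/3
iteration 5: select GI,V (d=47/2); attach at lengths (41/4, 47/4); label the merged cluster GIV
  updated: d(GIV,JK)=36, d(GIV,LRS)=319/9
iteration 6: select JK,LRS (d=167/6); attach at lengths (149/12, 37/6); label the merged cluster JKLRS
  updated: d(GIV,JKLRS)=107/3
iteration 7: select GIV,JKLRS (d=107/3); attach at lengths (73/12, 47/12); label the merged cluster GIJKLRSV
final tree: (((G:3/2,I:3/2):41/4,V:47/4):73/12,((J:3/2,K:3/2):149/12,((L:7/2,R:7/2):17/4,S:31/4):37/6):47/12)
total length: 907/12

(((G:3/2,I:3/2):41/4,V:47/4):73/12,((J:3/2,K:3/2):149/12,((L:7/2,R:7/2):17/4,S:31/4):37/6):47/12)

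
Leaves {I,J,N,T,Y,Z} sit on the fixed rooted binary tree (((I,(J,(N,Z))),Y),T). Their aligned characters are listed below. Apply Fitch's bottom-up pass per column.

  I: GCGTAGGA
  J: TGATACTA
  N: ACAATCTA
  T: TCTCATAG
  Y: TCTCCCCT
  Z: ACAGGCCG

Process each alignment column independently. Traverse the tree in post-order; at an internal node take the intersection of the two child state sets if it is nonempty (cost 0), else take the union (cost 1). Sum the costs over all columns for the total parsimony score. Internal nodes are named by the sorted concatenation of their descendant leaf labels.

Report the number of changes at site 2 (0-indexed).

2

NZ@0: {A} ∩ {A} = {A} (intersection, +0)
JNZ@0: {T} ∪ {A} = {A,T} (union, +1)
IJNZ@0: {G} ∪ {A,T} = {A,G,T} (union, +1)
IJNYZ@0: {A,G,T} ∩ {T} = {T} (intersection, +0)
IJNTYZ@0: {T} ∩ {T} = {T} (intersection, +0)
NZ@1: {C} ∩ {C} = {C} (intersection, +0)
JNZ@1: {G} ∪ {C} = {C,G} (union, +1)
IJNZ@1: {C} ∩ {C,G} = {C} (intersection, +0)
IJNYZ@1: {C} ∩ {C} = {C} (intersection, +0)
IJNTYZ@1: {C} ∩ {C} = {C} (intersection, +0)
NZ@2: {A} ∩ {A} = {A} (intersection, +0)
JNZ@2: {A} ∩ {A} = {A} (intersection, +0)
IJNZ@2: {G} ∪ {A} = {A,G} (union, +1)
IJNYZ@2: {A,G} ∪ {T} = {A,G,T} (union, +1)
IJNTYZ@2: {A,G,T} ∩ {T} = {T} (intersection, +0)
NZ@3: {A} ∪ {G} = {A,G} (union, +1)
JNZ@3: {T} ∪ {A,G} = {A,G,T} (union, +1)
IJNZ@3: {T} ∩ {A,G,T} = {T} (intersection, +0)
IJNYZ@3: {T} ∪ {C} = {C,T} (union, +1)
IJNTYZ@3: {C,T} ∩ {C} = {C} (intersection, +0)
NZ@4: {T} ∪ {G} = {G,T} (union, +1)
JNZ@4: {A} ∪ {G,T} = {A,G,T} (union, +1)
IJNZ@4: {A} ∩ {A,G,T} = {A} (intersection, +0)
IJNYZ@4: {A} ∪ {C} = {A,C} (union, +1)
IJNTYZ@4: {A,C} ∩ {A} = {A} (intersection, +0)
NZ@5: {C} ∩ {C} = {C} (intersection, +0)
JNZ@5: {C} ∩ {C} = {C} (intersection, +0)
IJNZ@5: {G} ∪ {C} = {C,G} (union, +1)
IJNYZ@5: {C,G} ∩ {C} = {C} (intersection, +0)
IJNTYZ@5: {C} ∪ {T} = {C,T} (union, +1)
NZ@6: {T} ∪ {C} = {C,T} (union, +1)
JNZ@6: {T} ∩ {C,T} = {T} (intersection, +0)
IJNZ@6: {G} ∪ {T} = {G,T} (union, +1)
IJNYZ@6: {G,T} ∪ {C} = {C,G,T} (union, +1)
IJNTYZ@6: {C,G,T} ∪ {A} = {A,C,G,T} (union, +1)
NZ@7: {A} ∪ {G} = {A,G} (union, +1)
JNZ@7: {A} ∩ {A,G} = {A} (intersection, +0)
IJNZ@7: {A} ∩ {A} = {A} (intersection, +0)
IJNYZ@7: {A} ∪ {T} = {A,T} (union, +1)
IJNTYZ@7: {A,T} ∪ {G} = {A,G,T} (union, +1)
per-site changes: [2, 1, 2, 3, 3, 2, 4, 3]; total = 20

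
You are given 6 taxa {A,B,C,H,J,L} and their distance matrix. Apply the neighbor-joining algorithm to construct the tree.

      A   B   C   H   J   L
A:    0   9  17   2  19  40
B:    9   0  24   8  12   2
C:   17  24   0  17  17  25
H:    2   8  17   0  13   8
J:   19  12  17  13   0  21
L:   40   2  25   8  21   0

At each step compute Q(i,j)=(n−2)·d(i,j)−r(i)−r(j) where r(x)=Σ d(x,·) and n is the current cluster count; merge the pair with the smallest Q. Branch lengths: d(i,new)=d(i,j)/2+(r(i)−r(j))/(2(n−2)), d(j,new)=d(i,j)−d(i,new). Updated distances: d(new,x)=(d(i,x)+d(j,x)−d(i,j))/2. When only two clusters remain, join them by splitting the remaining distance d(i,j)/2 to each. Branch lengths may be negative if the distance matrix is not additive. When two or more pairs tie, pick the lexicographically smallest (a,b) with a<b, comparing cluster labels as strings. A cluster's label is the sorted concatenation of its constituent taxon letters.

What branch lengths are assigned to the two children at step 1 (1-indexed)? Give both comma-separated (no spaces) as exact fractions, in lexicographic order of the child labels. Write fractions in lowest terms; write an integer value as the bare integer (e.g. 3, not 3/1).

-33/8,49/8

1. join B+L (d=2, Q=-143) ⇒ BL; edges |B|=-33/8, |L|=49/8
  updated: d(A,BL)=47/2, d(BL,C)=47/2, d(BL,H)=7, d(BL,J)=31/2
2. join A+H (d=2, Q=-189/2) ⇒ AH; edges |A|=19/4, |H|=-11/4
  updated: d(AH,BL)=57/4, d(AH,C)=16, d(AH,J)=15
3. join AH+BL (d=57/4, Q=-70) ⇒ ABHL; edges |AH|=41/8, |BL|=73/8
  updated: d(ABHL,C)=101/8, d(ABHL,J)=65/8
4. join ABHL+C (d=101/8, Q=-151/4) ⇒ ABCHL; edges |ABHL|=15/8, |C|=43/4
  updated: d(ABCHL,J)=25/4
5. join ABCHL+J (d=25/4) ⇒ ABCHJL; edges |ABCHL|=25/8, |J|=25/8
final tree: ((((A:19/4,H:-11/4):41/8,(B:-33/8,L:49/8):73/8):15/8,C:43/4):25/8,J:25/8)
total length: 297/8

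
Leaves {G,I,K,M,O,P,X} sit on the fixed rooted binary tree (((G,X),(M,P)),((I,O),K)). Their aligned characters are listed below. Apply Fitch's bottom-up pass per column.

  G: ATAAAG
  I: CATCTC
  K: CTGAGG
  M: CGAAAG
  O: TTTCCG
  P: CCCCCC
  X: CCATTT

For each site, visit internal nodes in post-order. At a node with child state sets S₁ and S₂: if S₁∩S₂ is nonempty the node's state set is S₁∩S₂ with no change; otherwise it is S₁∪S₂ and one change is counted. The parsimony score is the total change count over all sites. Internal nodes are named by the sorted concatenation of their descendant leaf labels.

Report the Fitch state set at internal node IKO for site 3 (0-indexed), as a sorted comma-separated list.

[col 0] GX: children G:{A}, X:{C} ∪→ {A,C}; cost 1
[col 0] MP: children M:{C}, P:{C} ∩→ {C}; cost 0
[col 0] GMPX: children GX:{A,C}, MP:{C} ∩→ {C}; cost 0
[col 0] IO: children I:{C}, O:{T} ∪→ {C,T}; cost 1
[col 0] IKO: children IO:{C,T}, K:{C} ∩→ {C}; cost 0
[col 0] GIKMOPX: children GMPX:{C}, IKO:{C} ∩→ {C}; cost 0
[col 1] GX: children G:{T}, X:{C} ∪→ {C,T}; cost 1
[col 1] MP: children M:{G}, P:{C} ∪→ {C,G}; cost 1
[col 1] GMPX: children GX:{C,T}, MP:{C,G} ∩→ {C}; cost 0
[col 1] IO: children I:{A}, O:{T} ∪→ {A,T}; cost 1
[col 1] IKO: children IO:{A,T}, K:{T} ∩→ {T}; cost 0
[col 1] GIKMOPX: children GMPX:{C}, IKO:{T} ∪→ {C,T}; cost 1
[col 2] GX: children G:{A}, X:{A} ∩→ {A}; cost 0
[col 2] MP: children M:{A}, P:{C} ∪→ {A,C}; cost 1
[col 2] GMPX: children GX:{A}, MP:{A,C} ∩→ {A}; cost 0
[col 2] IO: children I:{T}, O:{T} ∩→ {T}; cost 0
[col 2] IKO: children IO:{T}, K:{G} ∪→ {G,T}; cost 1
[col 2] GIKMOPX: children GMPX:{A}, IKO:{G,T} ∪→ {A,G,T}; cost 1
[col 3] GX: children G:{A}, X:{T} ∪→ {A,T}; cost 1
[col 3] MP: children M:{A}, P:{C} ∪→ {A,C}; cost 1
[col 3] GMPX: children GX:{A,T}, MP:{A,C} ∩→ {A}; cost 0
[col 3] IO: children I:{C}, O:{C} ∩→ {C}; cost 0
[col 3] IKO: children IO:{C}, K:{A} ∪→ {A,C}; cost 1
[col 3] GIKMOPX: children GMPX:{A}, IKO:{A,C} ∩→ {A}; cost 0
[col 4] GX: children G:{A}, X:{T} ∪→ {A,T}; cost 1
[col 4] MP: children M:{A}, P:{C} ∪→ {A,C}; cost 1
[col 4] GMPX: children GX:{A,T}, MP:{A,C} ∩→ {A}; cost 0
[col 4] IO: children I:{T}, O:{C} ∪→ {C,T}; cost 1
[col 4] IKO: children IO:{C,T}, K:{G} ∪→ {C,G,T}; cost 1
[col 4] GIKMOPX: children GMPX:{A}, IKO:{C,G,T} ∪→ {A,C,G,T}; cost 1
[col 5] GX: children G:{G}, X:{T} ∪→ {G,T}; cost 1
[col 5] MP: children M:{G}, P:{C} ∪→ {C,G}; cost 1
[col 5] GMPX: children GX:{G,T}, MP:{C,G} ∩→ {G}; cost 0
[col 5] IO: children I:{C}, O:{G} ∪→ {C,G}; cost 1
[col 5] IKO: children IO:{C,G}, K:{G} ∩→ {G}; cost 0
[col 5] GIKMOPX: children GMPX:{G}, IKO:{G} ∩→ {G}; cost 0
per-site changes: [2, 4, 3, 3, 5, 3]; total = 20

A,C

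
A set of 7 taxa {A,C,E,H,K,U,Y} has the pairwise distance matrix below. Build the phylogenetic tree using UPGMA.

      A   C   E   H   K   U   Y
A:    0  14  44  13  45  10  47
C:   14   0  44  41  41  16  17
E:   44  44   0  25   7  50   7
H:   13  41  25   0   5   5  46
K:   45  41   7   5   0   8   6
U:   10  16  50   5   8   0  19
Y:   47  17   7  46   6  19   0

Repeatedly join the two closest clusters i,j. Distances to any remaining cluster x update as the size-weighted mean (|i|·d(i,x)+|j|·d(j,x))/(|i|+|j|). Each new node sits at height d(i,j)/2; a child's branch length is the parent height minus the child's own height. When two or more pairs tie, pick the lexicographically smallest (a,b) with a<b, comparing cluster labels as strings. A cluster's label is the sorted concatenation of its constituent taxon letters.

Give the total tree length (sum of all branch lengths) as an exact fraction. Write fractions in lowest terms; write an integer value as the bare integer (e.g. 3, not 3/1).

304/5

iteration 1: select H,K (d=5); attach at lengths (5/2, 5/2); label the merged cluster HK
  updated: d(A,HK)=29, d(C,HK)=41, d(E,HK)=16, d(HK,U)=13/2, d(HK,Y)=26
iteration 2: select HK,U (d=13/2); attach at lengths (3/4, 13/4); label the merged cluster HKU
  updated: d(A,HKU)=68/3, d(C,HKU)=98/3, d(E,HKU)=82/3, d(HKU,Y)=71/3
iteration 3: select E,Y (d=7); attach at lengths (7/2, 7/2); label the merged cluster EY
  updated: d(A,EY)=91/2, d(C,EY)=61/2, d(EY,HKU)=51/2
iteration 4: select A,C (d=14); attach at lengths (7, 7); label the merged cluster AC
  updated: d(AC,EY)=38, d(AC,HKU)=83/3
iteration 5: select EY,HKU (d=51/2); attach at lengths (37/4, 19/2); label the merged cluster EHKUY
  updated: d(AC,EHKUY)=159/5
iteration 6: select AC,EHKUY (d=159/5); attach at lengths (89/10, 63/20); label the merged cluster ACEHKUY
final tree: ((A:7,C:7):89/10,((E:7/2,Y:7/2):37/4,((H:5/2,K:5/2):3/4,U:13/4):19/2):63/20)
total length: 304/5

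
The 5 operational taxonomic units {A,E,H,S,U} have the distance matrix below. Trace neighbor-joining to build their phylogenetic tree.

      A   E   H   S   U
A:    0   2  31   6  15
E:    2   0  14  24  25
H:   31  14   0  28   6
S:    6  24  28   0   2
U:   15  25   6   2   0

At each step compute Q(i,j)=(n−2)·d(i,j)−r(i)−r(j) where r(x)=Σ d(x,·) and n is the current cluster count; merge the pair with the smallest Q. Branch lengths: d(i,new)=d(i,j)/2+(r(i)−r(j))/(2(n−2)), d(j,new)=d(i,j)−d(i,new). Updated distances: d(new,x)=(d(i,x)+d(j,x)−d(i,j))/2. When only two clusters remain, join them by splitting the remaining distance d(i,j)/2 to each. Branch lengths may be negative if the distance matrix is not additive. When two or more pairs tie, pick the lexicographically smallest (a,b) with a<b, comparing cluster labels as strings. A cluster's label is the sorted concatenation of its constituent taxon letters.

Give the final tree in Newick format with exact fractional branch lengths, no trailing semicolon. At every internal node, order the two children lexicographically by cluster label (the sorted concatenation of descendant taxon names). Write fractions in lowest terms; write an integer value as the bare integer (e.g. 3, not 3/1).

step 1: merge (A,E) at d=2, Q=-113; branch lengths A→-5/6, E→17/6; new cluster AE
  updated: d(AE,H)=43/2, d(AE,S)=14, d(AE,U)=19
step 2: merge (AE,S) at d=14, Q=-141/2; branch lengths AE→77/8, S→35/8; new cluster AES
  updated: d(AES,H)=71/4, d(AES,U)=7/2
step 3: merge (AES,H) at d=71/4, Q=-109/4; branch lengths AES→61/8, H→81/8; new cluster AEHS
  updated: d(AEHS,U)=-33/8
step 4: merge (AEHS,U) at d=-33/8; branch lengths AEHS→-33/16, U→-33/16; new cluster AEHSU
final tree: ((((A:-5/6,E:17/6):77/8,S:35/8):61/8,H:81/8):-33/16,U:-33/16)
total length: 237/8

((((A:-5/6,E:17/6):77/8,S:35/8):61/8,H:81/8):-33/16,U:-33/16)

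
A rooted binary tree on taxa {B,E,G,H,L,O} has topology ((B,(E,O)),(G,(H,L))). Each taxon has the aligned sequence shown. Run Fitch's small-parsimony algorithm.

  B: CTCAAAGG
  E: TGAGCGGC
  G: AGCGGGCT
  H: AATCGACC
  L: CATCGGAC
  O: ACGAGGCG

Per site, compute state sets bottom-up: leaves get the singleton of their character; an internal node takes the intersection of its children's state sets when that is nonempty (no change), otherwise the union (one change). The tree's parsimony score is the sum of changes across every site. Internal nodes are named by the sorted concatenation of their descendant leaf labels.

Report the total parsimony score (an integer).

22

site 0, node EO: E={T} ∪ O={A} → {A,T} (+1)
site 0, node BEO: B={C} ∪ EO={A,T} → {A,C,T} (+1)
site 0, node HL: H={A} ∪ L={C} → {A,C} (+1)
site 0, node GHL: G={A} ∩ HL={A,C} → {A} (+0)
site 0, node BEGHLO: BEO={A,C,T} ∩ GHL={A} → {A} (+0)
site 1, node EO: E={G} ∪ O={C} → {C,G} (+1)
site 1, node BEO: B={T} ∪ EO={C,G} → {C,G,T} (+1)
site 1, node HL: H={A} ∩ L={A} → {A} (+0)
site 1, node GHL: G={G} ∪ HL={A} → {A,G} (+1)
site 1, node BEGHLO: BEO={C,G,T} ∩ GHL={A,G} → {G} (+0)
site 2, node EO: E={A} ∪ O={G} → {A,G} (+1)
site 2, node BEO: B={C} ∪ EO={A,G} → {A,C,G} (+1)
site 2, node HL: H={T} ∩ L={T} → {T} (+0)
site 2, node GHL: G={C} ∪ HL={T} → {C,T} (+1)
site 2, node BEGHLO: BEO={A,C,G} ∩ GHL={C,T} → {C} (+0)
site 3, node EO: E={G} ∪ O={A} → {A,G} (+1)
site 3, node BEO: B={A} ∩ EO={A,G} → {A} (+0)
site 3, node HL: H={C} ∩ L={C} → {C} (+0)
site 3, node GHL: G={G} ∪ HL={C} → {C,G} (+1)
site 3, node BEGHLO: BEO={A} ∪ GHL={C,G} → {A,C,G} (+1)
site 4, node EO: E={C} ∪ O={G} → {C,G} (+1)
site 4, node BEO: B={A} ∪ EO={C,G} → {A,C,G} (+1)
site 4, node HL: H={G} ∩ L={G} → {G} (+0)
site 4, node GHL: G={G} ∩ HL={G} → {G} (+0)
site 4, node BEGHLO: BEO={A,C,G} ∩ GHL={G} → {G} (+0)
site 5, node EO: E={G} ∩ O={G} → {G} (+0)
site 5, node BEO: B={A} ∪ EO={G} → {A,G} (+1)
site 5, node HL: H={A} ∪ L={G} → {A,G} (+1)
site 5, node GHL: G={G} ∩ HL={A,G} → {G} (+0)
site 5, node BEGHLO: BEO={A,G} ∩ GHL={G} → {G} (+0)
site 6, node EO: E={G} ∪ O={C} → {C,G} (+1)
site 6, node BEO: B={G} ∩ EO={C,G} → {G} (+0)
site 6, node HL: H={C} ∪ L={A} → {A,C} (+1)
site 6, node GHL: G={C} ∩ HL={A,C} → {C} (+0)
site 6, node BEGHLO: BEO={G} ∪ GHL={C} → {C,G} (+1)
site 7, node EO: E={C} ∪ O={G} → {C,G} (+1)
site 7, node BEO: B={G} ∩ EO={C,G} → {G} (+0)
site 7, node HL: H={C} ∩ L={C} → {C} (+0)
site 7, node GHL: G={T} ∪ HL={C} → {C,T} (+1)
site 7, node BEGHLO: BEO={G} ∪ GHL={C,T} → {C,G,T} (+1)
per-site changes: [3, 3, 3, 3, 2, 2, 3, 3]; total = 22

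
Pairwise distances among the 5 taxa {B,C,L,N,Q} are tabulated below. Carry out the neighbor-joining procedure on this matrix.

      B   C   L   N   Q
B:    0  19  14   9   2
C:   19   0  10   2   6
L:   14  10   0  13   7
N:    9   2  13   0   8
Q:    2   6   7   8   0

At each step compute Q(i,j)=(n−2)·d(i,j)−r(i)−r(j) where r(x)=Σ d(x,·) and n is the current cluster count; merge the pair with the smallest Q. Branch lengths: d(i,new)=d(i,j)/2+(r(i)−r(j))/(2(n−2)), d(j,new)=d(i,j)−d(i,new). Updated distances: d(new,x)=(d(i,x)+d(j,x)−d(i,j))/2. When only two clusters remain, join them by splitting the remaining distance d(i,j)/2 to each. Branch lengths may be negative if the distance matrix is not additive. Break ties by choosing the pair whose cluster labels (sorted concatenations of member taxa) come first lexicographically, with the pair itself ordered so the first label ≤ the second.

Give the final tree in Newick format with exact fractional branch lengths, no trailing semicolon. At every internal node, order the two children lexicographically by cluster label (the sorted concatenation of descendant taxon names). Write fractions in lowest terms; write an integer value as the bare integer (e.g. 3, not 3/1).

(((B:9/2,Q:-5/2):15/4,(C:11/6,N:1/6):19/4):23/8,L:23/8)

step 1: merge (C,N) at d=2, Q=-63; branch lengths C→11/6, N→1/6; new cluster CN
  updated: d(B,CN)=13, d(CN,L)=21/2, d(CN,Q)=6
step 2: merge (B,Q) at d=2, Q=-40; branch lengths B→9/2, Q→-5/2; new cluster BQ
  updated: d(BQ,CN)=17/2, d(BQ,L)=19/2
step 3: merge (BQ,CN) at d=17/2, Q=-57/2; branch lengths BQ→15/4, CN→19/4; new cluster BCNQ
  updated: d(BCNQ,L)=23/4
step 4: merge (BCNQ,L) at d=23/4; branch lengths BCNQ→23/8, L→23/8; new cluster BCLNQ
final tree: (((B:9/2,Q:-5/2):15/4,(C:11/6,N:1/6):19/4):23/8,L:23/8)
total length: 73/4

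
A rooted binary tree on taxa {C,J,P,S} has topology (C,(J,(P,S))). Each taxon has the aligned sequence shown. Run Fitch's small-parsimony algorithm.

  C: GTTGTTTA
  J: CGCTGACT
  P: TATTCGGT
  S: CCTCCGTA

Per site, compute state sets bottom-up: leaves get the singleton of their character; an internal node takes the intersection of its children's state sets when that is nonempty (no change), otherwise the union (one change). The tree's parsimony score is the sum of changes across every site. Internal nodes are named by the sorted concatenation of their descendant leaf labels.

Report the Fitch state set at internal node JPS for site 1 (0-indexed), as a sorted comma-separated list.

PS@0: {T} ∪ {C} = {C,T} (union, +1)
JPS@0: {C} ∩ {C,T} = {C} (intersection, +0)
CJPS@0: {G} ∪ {C} = {C,G} (union, +1)
PS@1: {A} ∪ {C} = {A,C} (union, +1)
JPS@1: {G} ∪ {A,C} = {A,C,G} (union, +1)
CJPS@1: {T} ∪ {A,C,G} = {A,C,G,T} (union, +1)
PS@2: {T} ∩ {T} = {T} (intersection, +0)
JPS@2: {C} ∪ {T} = {C,T} (union, +1)
CJPS@2: {T} ∩ {C,T} = {T} (intersection, +0)
PS@3: {T} ∪ {C} = {C,T} (union, +1)
JPS@3: {T} ∩ {C,T} = {T} (intersection, +0)
CJPS@3: {G} ∪ {T} = {G,T} (union, +1)
PS@4: {C} ∩ {C} = {C} (intersection, +0)
JPS@4: {G} ∪ {C} = {C,G} (union, +1)
CJPS@4: {T} ∪ {C,G} = {C,G,T} (union, +1)
PS@5: {G} ∩ {G} = {G} (intersection, +0)
JPS@5: {A} ∪ {G} = {A,G} (union, +1)
CJPS@5: {T} ∪ {A,G} = {A,G,T} (union, +1)
PS@6: {G} ∪ {T} = {G,T} (union, +1)
JPS@6: {C} ∪ {G,T} = {C,G,T} (union, +1)
CJPS@6: {T} ∩ {C,G,T} = {T} (intersection, +0)
PS@7: {T} ∪ {A} = {A,T} (union, +1)
JPS@7: {T} ∩ {A,T} = {T} (intersection, +0)
CJPS@7: {A} ∪ {T} = {A,T} (union, +1)
per-site changes: [2, 3, 1, 2, 2, 2, 2, 2]; total = 16

A,C,G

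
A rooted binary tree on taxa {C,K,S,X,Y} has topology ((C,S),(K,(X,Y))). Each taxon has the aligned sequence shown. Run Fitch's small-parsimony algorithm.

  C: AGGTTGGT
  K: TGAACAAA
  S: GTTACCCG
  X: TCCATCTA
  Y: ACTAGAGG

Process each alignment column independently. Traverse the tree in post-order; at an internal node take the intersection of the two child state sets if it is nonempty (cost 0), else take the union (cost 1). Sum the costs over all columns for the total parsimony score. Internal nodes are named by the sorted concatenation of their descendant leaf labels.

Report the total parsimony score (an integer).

21

[col 0] CS: children C:{A}, S:{G} ∪→ {A,G}; cost 1
[col 0] XY: children X:{T}, Y:{A} ∪→ {A,T}; cost 1
[col 0] KXY: children K:{T}, XY:{A,T} ∩→ {T}; cost 0
[col 0] CKSXY: children CS:{A,G}, KXY:{T} ∪→ {A,G,T}; cost 1
[col 1] CS: children C:{G}, S:{T} ∪→ {G,T}; cost 1
[col 1] XY: children X:{C}, Y:{C} ∩→ {C}; cost 0
[col 1] KXY: children K:{G}, XY:{C} ∪→ {C,G}; cost 1
[col 1] CKSXY: children CS:{G,T}, KXY:{C,G} ∩→ {G}; cost 0
[col 2] CS: children C:{G}, S:{T} ∪→ {G,T}; cost 1
[col 2] XY: children X:{C}, Y:{T} ∪→ {C,T}; cost 1
[col 2] KXY: children K:{A}, XY:{C,T} ∪→ {A,C,T}; cost 1
[col 2] CKSXY: children CS:{G,T}, KXY:{A,C,T} ∩→ {T}; cost 0
[col 3] CS: children C:{T}, S:{A} ∪→ {A,T}; cost 1
[col 3] XY: children X:{A}, Y:{A} ∩→ {A}; cost 0
[col 3] KXY: children K:{A}, XY:{A} ∩→ {A}; cost 0
[col 3] CKSXY: children CS:{A,T}, KXY:{A} ∩→ {A}; cost 0
[col 4] CS: children C:{T}, S:{C} ∪→ {C,T}; cost 1
[col 4] XY: children X:{T}, Y:{G} ∪→ {G,T}; cost 1
[col 4] KXY: children K:{C}, XY:{G,T} ∪→ {C,G,T}; cost 1
[col 4] CKSXY: children CS:{C,T}, KXY:{C,G,T} ∩→ {C,T}; cost 0
[col 5] CS: children C:{G}, S:{C} ∪→ {C,G}; cost 1
[col 5] XY: children X:{C}, Y:{A} ∪→ {A,C}; cost 1
[col 5] KXY: children K:{A}, XY:{A,C} ∩→ {A}; cost 0
[col 5] CKSXY: children CS:{C,G}, KXY:{A} ∪→ {A,C,G}; cost 1
[col 6] CS: children C:{G}, S:{C} ∪→ {C,G}; cost 1
[col 6] XY: children X:{T}, Y:{G} ∪→ {G,T}; cost 1
[col 6] KXY: children K:{A}, XY:{G,T} ∪→ {A,G,T}; cost 1
[col 6] CKSXY: children CS:{C,G}, KXY:{A,G,T} ∩→ {G}; cost 0
[col 7] CS: children C:{T}, S:{G} ∪→ {G,T}; cost 1
[col 7] XY: children X:{A}, Y:{G} ∪→ {A,G}; cost 1
[col 7] KXY: children K:{A}, XY:{A,G} ∩→ {A}; cost 0
[col 7] CKSXY: children CS:{G,T}, KXY:{A} ∪→ {A,G,T}; cost 1
per-site changes: [3, 2, 3, 1, 3, 3, 3, 3]; total = 21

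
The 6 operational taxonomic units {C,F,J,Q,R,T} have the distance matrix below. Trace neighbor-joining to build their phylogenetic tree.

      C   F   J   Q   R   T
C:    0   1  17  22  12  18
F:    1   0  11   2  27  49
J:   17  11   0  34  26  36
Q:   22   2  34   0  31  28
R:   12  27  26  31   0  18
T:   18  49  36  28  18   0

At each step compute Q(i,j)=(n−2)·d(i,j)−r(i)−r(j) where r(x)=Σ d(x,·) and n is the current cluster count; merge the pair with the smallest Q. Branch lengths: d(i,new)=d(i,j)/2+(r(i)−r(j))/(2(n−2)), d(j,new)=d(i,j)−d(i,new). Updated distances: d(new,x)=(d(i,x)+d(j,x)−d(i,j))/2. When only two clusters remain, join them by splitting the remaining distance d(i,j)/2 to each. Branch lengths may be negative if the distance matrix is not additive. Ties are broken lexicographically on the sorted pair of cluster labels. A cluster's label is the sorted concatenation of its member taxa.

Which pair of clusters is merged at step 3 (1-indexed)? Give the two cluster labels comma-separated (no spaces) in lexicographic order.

iteration 1: select F,Q (d=2, Q=-199); attach at lengths (-19/8, 35/8); label the merged cluster FQ
  updated: d(C,FQ)=21/2, d(FQ,J)=43/2, d(FQ,R)=28, d(FQ,T)=75/2
iteration 2: select R,T (d=18, Q=-279/2); attach at lengths (19/4, 53/4); label the merged cluster RT
  updated: d(C,RT)=6, d(FQ,RT)=95/4, d(J,RT)=22
iteration 3: select C,RT (d=6, Q=-293/4); attach at lengths (-25/16, 121/16); label the merged cluster CRT
  updated: d(CRT,FQ)=113/8, d(CRT,J)=33/2
iteration 4: select CRT,FQ (d=113/8, Q=-417/8); attach at lengths (73/16, 153/16); label the merged cluster CFQRT
  updated: d(CFQRT,J)=191/16
iteration 5: select CFQRT,J (d=191/16); attach at lengths (191/32, 191/32); label the merged cluster CFJQRT
final tree: (((C:-25/16,(R:19/4,T:53/4):121/16):73/16,(F:-19/8,Q:35/8):153/16):191/32,J:191/32)
total length: 833/16

C,RT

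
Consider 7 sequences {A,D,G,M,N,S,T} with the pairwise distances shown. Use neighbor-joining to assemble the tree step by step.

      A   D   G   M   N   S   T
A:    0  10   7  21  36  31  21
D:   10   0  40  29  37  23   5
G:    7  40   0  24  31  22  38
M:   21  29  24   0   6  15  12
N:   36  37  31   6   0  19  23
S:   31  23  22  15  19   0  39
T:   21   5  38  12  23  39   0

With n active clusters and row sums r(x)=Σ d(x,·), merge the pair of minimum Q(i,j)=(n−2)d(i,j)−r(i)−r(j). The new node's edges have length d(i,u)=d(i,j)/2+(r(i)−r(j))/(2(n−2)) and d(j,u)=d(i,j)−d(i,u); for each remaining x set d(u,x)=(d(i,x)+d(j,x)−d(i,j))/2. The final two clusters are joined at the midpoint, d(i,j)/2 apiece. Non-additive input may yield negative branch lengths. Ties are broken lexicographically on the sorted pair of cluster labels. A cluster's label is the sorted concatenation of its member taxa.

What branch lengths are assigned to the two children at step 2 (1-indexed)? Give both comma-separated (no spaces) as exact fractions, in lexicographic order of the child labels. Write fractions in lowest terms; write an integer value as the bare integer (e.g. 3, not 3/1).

31/16,81/16

iteration 1: select D,T (d=5, Q=-257); attach at lengths (31/10, 19/10); label the merged cluster DT
  updated: d(A,DT)=13, d(DT,G)=73/2, d(DT,M)=18, d(DT,N)=55/2, d(DT,S)=57/2
iteration 2: select A,G (d=7, Q=-401/2); attach at lengths (31/16, 81/16); label the merged cluster AG
  updated: d(AG,DT)=85/4, d(AG,M)=19, d(AG,N)=30, d(AG,S)=23
iteration 3: select AG,DT (d=85/4, Q=-499/4); attach at lengths (247/24, 263/24); label the merged cluster ADGT
  updated: d(ADGT,M)=63/8, d(ADGT,N)=145/8, d(ADGT,S)=121/8
iteration 4: select ADGT,S (d=121/8, Q=-60); attach at lengths (89/16, 153/16); label the merged cluster ADGST
  updated: d(ADGST,M)=31/8, d(ADGST,N)=11
iteration 5: select ADGST,M (d=31/8, Q=-167/8); attach at lengths (71/16, -9/16); label the merged cluster ADGMST
  updated: d(ADGMST,N)=105/16
iteration 6: select ADGMST,N (d=105/16); attach at lengths (105/32, 105/32); label the merged cluster ADGMNST
final tree: (((((A:31/16,G:81/16):247/24,(D:31/10,T:19/10):263/24):89/16,S:153/16):71/16,M:-9/16):105/32,N:105/32)
total length: 941/16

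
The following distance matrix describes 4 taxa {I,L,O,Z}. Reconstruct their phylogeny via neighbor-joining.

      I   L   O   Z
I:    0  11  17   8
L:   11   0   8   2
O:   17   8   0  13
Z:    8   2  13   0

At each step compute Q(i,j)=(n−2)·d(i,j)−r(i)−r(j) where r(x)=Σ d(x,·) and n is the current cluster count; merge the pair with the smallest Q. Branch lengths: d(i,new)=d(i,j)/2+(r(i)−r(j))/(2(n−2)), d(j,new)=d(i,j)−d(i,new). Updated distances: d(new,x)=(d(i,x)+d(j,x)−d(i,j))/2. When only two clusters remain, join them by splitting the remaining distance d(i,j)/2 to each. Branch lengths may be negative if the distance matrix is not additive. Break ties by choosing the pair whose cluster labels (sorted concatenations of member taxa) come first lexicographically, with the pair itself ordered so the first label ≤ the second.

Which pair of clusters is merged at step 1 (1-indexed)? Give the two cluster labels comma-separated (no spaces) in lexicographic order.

step 1: merge (I,Z) at d=8, Q=-43; branch lengths I→29/4, Z→3/4; new cluster IZ
  updated: d(IZ,L)=5/2, d(IZ,O)=11
step 2: merge (IZ,L) at d=5/2, Q=-43/2; branch lengths IZ→11/4, L→-1/4; new cluster ILZ
  updated: d(ILZ,O)=33/4
step 3: merge (ILZ,O) at d=33/4; branch lengths ILZ→33/8, O→33/8; new cluster ILOZ
final tree: (((I:29/4,Z:3/4):11/4,L:-1/4):33/8,O:33/8)
total length: 75/4

I,Z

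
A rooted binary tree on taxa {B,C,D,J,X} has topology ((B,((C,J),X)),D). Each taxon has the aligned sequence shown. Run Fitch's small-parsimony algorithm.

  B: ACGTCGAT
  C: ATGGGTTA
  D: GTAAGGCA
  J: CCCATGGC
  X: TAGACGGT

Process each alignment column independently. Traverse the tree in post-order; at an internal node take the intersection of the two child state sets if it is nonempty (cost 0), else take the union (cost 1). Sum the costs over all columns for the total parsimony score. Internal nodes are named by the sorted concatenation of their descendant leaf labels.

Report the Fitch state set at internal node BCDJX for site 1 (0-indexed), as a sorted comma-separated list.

[col 0] CJ: children C:{A}, J:{C} ∪→ {A,C}; cost 1
[col 0] CJX: children CJ:{A,C}, X:{T} ∪→ {A,C,T}; cost 1
[col 0] BCJX: children B:{A}, CJX:{A,C,T} ∩→ {A}; cost 0
[col 0] BCDJX: children BCJX:{A}, D:{G} ∪→ {A,G}; cost 1
[col 1] CJ: children C:{T}, J:{C} ∪→ {C,T}; cost 1
[col 1] CJX: children CJ:{C,T}, X:{A} ∪→ {A,C,T}; cost 1
[col 1] BCJX: children B:{C}, CJX:{A,C,T} ∩→ {C}; cost 0
[col 1] BCDJX: children BCJX:{C}, D:{T} ∪→ {C,T}; cost 1
[col 2] CJ: children C:{G}, J:{C} ∪→ {C,G}; cost 1
[col 2] CJX: children CJ:{C,G}, X:{G} ∩→ {G}; cost 0
[col 2] BCJX: children B:{G}, CJX:{G} ∩→ {G}; cost 0
[col 2] BCDJX: children BCJX:{G}, D:{A} ∪→ {A,G}; cost 1
[col 3] CJ: children C:{G}, J:{A} ∪→ {A,G}; cost 1
[col 3] CJX: children CJ:{A,G}, X:{A} ∩→ {A}; cost 0
[col 3] BCJX: children B:{T}, CJX:{A} ∪→ {A,T}; cost 1
[col 3] BCDJX: children BCJX:{A,T}, D:{A} ∩→ {A}; cost 0
[col 4] CJ: children C:{G}, J:{T} ∪→ {G,T}; cost 1
[col 4] CJX: children CJ:{G,T}, X:{C} ∪→ {C,G,T}; cost 1
[col 4] BCJX: children B:{C}, CJX:{C,G,T} ∩→ {C}; cost 0
[col 4] BCDJX: children BCJX:{C}, D:{G} ∪→ {C,G}; cost 1
[col 5] CJ: children C:{T}, J:{G} ∪→ {G,T}; cost 1
[col 5] CJX: children CJ:{G,T}, X:{G} ∩→ {G}; cost 0
[col 5] BCJX: children B:{G}, CJX:{G} ∩→ {G}; cost 0
[col 5] BCDJX: children BCJX:{G}, D:{G} ∩→ {G}; cost 0
[col 6] CJ: children C:{T}, J:{G} ∪→ {G,T}; cost 1
[col 6] CJX: children CJ:{G,T}, X:{G} ∩→ {G}; cost 0
[col 6] BCJX: children B:{A}, CJX:{G} ∪→ {A,G}; cost 1
[col 6] BCDJX: children BCJX:{A,G}, D:{C} ∪→ {A,C,G}; cost 1
[col 7] CJ: children C:{A}, J:{C} ∪→ {A,C}; cost 1
[col 7] CJX: children CJ:{A,C}, X:{T} ∪→ {A,C,T}; cost 1
[col 7] BCJX: children B:{T}, CJX:{A,C,T} ∩→ {T}; cost 0
[col 7] BCDJX: children BCJX:{T}, D:{A} ∪→ {A,T}; cost 1
per-site changes: [3, 3, 2, 2, 3, 1, 3, 3]; total = 20

C,T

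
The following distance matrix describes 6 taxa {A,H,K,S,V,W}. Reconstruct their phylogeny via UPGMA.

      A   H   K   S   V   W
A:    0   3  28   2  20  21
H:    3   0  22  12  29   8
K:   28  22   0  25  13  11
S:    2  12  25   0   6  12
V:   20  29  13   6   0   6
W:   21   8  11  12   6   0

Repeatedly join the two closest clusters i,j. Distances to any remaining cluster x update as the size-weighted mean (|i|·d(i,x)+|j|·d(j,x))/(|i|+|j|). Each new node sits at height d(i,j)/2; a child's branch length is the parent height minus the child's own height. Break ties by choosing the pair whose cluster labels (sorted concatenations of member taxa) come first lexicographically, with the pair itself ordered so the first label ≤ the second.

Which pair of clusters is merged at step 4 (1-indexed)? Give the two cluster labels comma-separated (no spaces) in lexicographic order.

K,VW

iteration 1: select A,S (d=2); attach at lengths (1, 1); label the merged cluster AS
  updated: d(AS,H)=15/2, d(AS,K)=53/2, d(AS,V)=13, d(AS,W)=33/2
iteration 2: select V,W (d=6); attach at lengths (3, 3); label the merged cluster VW
  updated: d(AS,VW)=59/4, d(H,VW)=37/2, d(K,VW)=12
iteration 3: select AS,H (d=15/2); attach at lengths (11/4, 15/4); label the merged cluster AHS
  updated: d(AHS,K)=25, d(AHS,VW)=16
iteration 4: select K,VW (d=12); attach at lengths (6, 3); label the merged cluster KVW
  updated: d(AHS,KVW)=19
iteration 5: select AHS,KVW (d=19); attach at lengths (23/4, 7/2); label the merged cluster AHKSVW
final tree: (((A:1,S:1):11/4,H:15/4):23/4,(K:6,(V:3,W:3):3):7/2)
total length: 131/4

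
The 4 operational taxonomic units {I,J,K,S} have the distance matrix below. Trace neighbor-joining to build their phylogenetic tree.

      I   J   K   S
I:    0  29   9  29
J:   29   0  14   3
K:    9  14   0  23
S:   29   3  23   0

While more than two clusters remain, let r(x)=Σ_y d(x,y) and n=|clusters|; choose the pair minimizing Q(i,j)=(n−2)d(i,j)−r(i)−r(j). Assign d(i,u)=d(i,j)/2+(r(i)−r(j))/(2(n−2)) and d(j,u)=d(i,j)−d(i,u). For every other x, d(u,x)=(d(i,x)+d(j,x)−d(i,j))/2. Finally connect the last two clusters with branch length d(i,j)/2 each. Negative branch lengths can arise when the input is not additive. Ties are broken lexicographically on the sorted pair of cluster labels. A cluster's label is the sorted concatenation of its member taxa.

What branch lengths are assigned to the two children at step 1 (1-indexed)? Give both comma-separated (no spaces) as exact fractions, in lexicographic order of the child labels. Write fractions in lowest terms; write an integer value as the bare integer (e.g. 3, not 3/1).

1. join I+K (d=9, Q=-95) ⇒ IK; edges |I|=39/4, |K|=-3/4
  updated: d(IK,J)=17, d(IK,S)=43/2
2. join IK+J (d=17, Q=-83/2) ⇒ IJK; edges |IK|=71/4, |J|=-3/4
  updated: d(IJK,S)=15/4
3. join IJK+S (d=15/4) ⇒ IJKS; edges |IJK|=15/8, |S|=15/8
final tree: (((I:39/4,K:-3/4):71/4,J:-3/4):15/8,S:15/8)
total length: 119/4

39/4,-3/4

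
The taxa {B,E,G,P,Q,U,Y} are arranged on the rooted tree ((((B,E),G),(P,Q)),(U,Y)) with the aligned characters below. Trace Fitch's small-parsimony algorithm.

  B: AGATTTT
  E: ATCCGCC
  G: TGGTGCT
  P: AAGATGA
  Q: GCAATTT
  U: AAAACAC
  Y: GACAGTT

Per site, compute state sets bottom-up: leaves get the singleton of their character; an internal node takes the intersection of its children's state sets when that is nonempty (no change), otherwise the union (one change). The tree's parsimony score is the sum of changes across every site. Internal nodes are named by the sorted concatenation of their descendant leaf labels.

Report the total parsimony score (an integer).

22

[col 0] BE: children B:{A}, E:{A} ∩→ {A}; cost 0
[col 0] BEG: children BE:{A}, G:{T} ∪→ {A,T}; cost 1
[col 0] PQ: children P:{A}, Q:{G} ∪→ {A,G}; cost 1
[col 0] BEGPQ: children BEG:{A,T}, PQ:{A,G} ∩→ {A}; cost 0
[col 0] UY: children U:{A}, Y:{G} ∪→ {A,G}; cost 1
[col 0] BEGPQUY: children BEGPQ:{A}, UY:{A,G} ∩→ {A}; cost 0
[col 1] BE: children B:{G}, E:{T} ∪→ {G,T}; cost 1
[col 1] BEG: children BE:{G,T}, G:{G} ∩→ {G}; cost 0
[col 1] PQ: children P:{A}, Q:{C} ∪→ {A,C}; cost 1
[col 1] BEGPQ: children BEG:{G}, PQ:{A,C} ∪→ {A,C,G}; cost 1
[col 1] UY: children U:{A}, Y:{A} ∩→ {A}; cost 0
[col 1] BEGPQUY: children BEGPQ:{A,C,G}, UY:{A} ∩→ {A}; cost 0
[col 2] BE: children B:{A}, E:{C} ∪→ {A,C}; cost 1
[col 2] BEG: children BE:{A,C}, G:{G} ∪→ {A,C,G}; cost 1
[col 2] PQ: children P:{G}, Q:{A} ∪→ {A,G}; cost 1
[col 2] BEGPQ: children BEG:{A,C,G}, PQ:{A,G} ∩→ {A,G}; cost 0
[col 2] UY: children U:{A}, Y:{C} ∪→ {A,C}; cost 1
[col 2] BEGPQUY: children BEGPQ:{A,G}, UY:{A,C} ∩→ {A}; cost 0
[col 3] BE: children B:{T}, E:{C} ∪→ {C,T}; cost 1
[col 3] BEG: children BE:{C,T}, G:{T} ∩→ {T}; cost 0
[col 3] PQ: children P:{A}, Q:{A} ∩→ {A}; cost 0
[col 3] BEGPQ: children BEG:{T}, PQ:{A} ∪→ {A,T}; cost 1
[col 3] UY: children U:{A}, Y:{A} ∩→ {A}; cost 0
[col 3] BEGPQUY: children BEGPQ:{A,T}, UY:{A} ∩→ {A}; cost 0
[col 4] BE: children B:{T}, E:{G} ∪→ {G,T}; cost 1
[col 4] BEG: children BE:{G,T}, G:{G} ∩→ {G}; cost 0
[col 4] PQ: children P:{T}, Q:{T} ∩→ {T}; cost 0
[col 4] BEGPQ: children BEG:{G}, PQ:{T} ∪→ {G,T}; cost 1
[col 4] UY: children U:{C}, Y:{G} ∪→ {C,G}; cost 1
[col 4] BEGPQUY: children BEGPQ:{G,T}, UY:{C,G} ∩→ {G}; cost 0
[col 5] BE: children B:{T}, E:{C} ∪→ {C,T}; cost 1
[col 5] BEG: children BE:{C,T}, G:{C} ∩→ {C}; cost 0
[col 5] PQ: children P:{G}, Q:{T} ∪→ {G,T}; cost 1
[col 5] BEGPQ: children BEG:{C}, PQ:{G,T} ∪→ {C,G,T}; cost 1
[col 5] UY: children U:{A}, Y:{T} ∪→ {A,T}; cost 1
[col 5] BEGPQUY: children BEGPQ:{C,G,T}, UY:{A,T} ∩→ {T}; cost 0
[col 6] BE: children B:{T}, E:{C} ∪→ {C,T}; cost 1
[col 6] BEG: children BE:{C,T}, G:{T} ∩→ {T}; cost 0
[col 6] PQ: children P:{A}, Q:{T} ∪→ {A,T}; cost 1
[col 6] BEGPQ: children BEG:{T}, PQ:{A,T} ∩→ {T}; cost 0
[col 6] UY: children U:{C}, Y:{T} ∪→ {C,T}; cost 1
[col 6] BEGPQUY: children BEGPQ:{T}, UY:{C,T} ∩→ {T}; cost 0
per-site changes: [3, 3, 4, 2, 3, 4, 3]; total = 22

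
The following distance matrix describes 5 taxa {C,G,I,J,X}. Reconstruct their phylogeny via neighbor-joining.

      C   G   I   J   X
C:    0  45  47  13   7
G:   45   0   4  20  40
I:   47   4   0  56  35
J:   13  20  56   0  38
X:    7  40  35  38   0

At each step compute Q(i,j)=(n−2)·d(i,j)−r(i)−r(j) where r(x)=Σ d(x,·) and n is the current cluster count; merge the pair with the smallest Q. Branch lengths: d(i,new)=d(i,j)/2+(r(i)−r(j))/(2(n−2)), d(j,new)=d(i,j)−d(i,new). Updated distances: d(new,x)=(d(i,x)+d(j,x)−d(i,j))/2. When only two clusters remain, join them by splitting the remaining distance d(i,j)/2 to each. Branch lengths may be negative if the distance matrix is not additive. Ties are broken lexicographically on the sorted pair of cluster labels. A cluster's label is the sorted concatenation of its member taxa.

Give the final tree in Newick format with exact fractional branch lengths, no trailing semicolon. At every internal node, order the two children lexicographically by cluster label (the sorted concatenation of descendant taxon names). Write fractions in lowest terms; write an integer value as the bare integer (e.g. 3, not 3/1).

(((C:-5/8,X:61/8):89/8,(G:-7/2,I:15/2):201/8):87/16,J:87/16)

step 1: merge (G,I) at d=4, Q=-239; branch lengths G→-7/2, I→15/2; new cluster GI
  updated: d(C,GI)=44, d(GI,J)=36, d(GI,X)=71/2
step 2: merge (C,X) at d=7, Q=-261/2; branch lengths C→-5/8, X→61/8; new cluster CX
  updated: d(CX,GI)=145/4, d(CX,J)=22
step 3: merge (CX,GI) at d=145/4, Q=-377/4; branch lengths CX→89/8, GI→201/8; new cluster CGIX
  updated: d(CGIX,J)=87/8
step 4: merge (CGIX,J) at d=87/8; branch lengths CGIX→87/16, J→87/16; new cluster CGIJX
final tree: (((C:-5/8,X:61/8):89/8,(G:-7/2,I:15/2):201/8):87/16,J:87/16)
total length: 465/8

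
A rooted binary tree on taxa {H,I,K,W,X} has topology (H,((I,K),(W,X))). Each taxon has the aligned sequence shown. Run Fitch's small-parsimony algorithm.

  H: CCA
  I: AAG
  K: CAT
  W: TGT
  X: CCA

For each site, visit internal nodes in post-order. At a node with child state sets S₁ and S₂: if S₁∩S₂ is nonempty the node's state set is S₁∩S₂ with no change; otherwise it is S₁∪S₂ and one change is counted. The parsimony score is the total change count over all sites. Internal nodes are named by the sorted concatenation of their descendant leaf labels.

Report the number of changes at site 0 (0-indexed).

[col 0] IK: children I:{A}, K:{C} ∪→ {A,C}; cost 1
[col 0] WX: children W:{T}, X:{C} ∪→ {C,T}; cost 1
[col 0] IKWX: children IK:{A,C}, WX:{C,T} ∩→ {C}; cost 0
[col 0] HIKWX: children H:{C}, IKWX:{C} ∩→ {C}; cost 0
[col 1] IK: children I:{A}, K:{A} ∩→ {A}; cost 0
[col 1] WX: children W:{G}, X:{C} ∪→ {C,G}; cost 1
[col 1] IKWX: children IK:{A}, WX:{C,G} ∪→ {A,C,G}; cost 1
[col 1] HIKWX: children H:{C}, IKWX:{A,C,G} ∩→ {C}; cost 0
[col 2] IK: children I:{G}, K:{T} ∪→ {G,T}; cost 1
[col 2] WX: children W:{T}, X:{A} ∪→ {A,T}; cost 1
[col 2] IKWX: children IK:{G,T}, WX:{A,T} ∩→ {T}; cost 0
[col 2] HIKWX: children H:{A}, IKWX:{T} ∪→ {A,T}; cost 1
per-site changes: [2, 2, 3]; total = 7

2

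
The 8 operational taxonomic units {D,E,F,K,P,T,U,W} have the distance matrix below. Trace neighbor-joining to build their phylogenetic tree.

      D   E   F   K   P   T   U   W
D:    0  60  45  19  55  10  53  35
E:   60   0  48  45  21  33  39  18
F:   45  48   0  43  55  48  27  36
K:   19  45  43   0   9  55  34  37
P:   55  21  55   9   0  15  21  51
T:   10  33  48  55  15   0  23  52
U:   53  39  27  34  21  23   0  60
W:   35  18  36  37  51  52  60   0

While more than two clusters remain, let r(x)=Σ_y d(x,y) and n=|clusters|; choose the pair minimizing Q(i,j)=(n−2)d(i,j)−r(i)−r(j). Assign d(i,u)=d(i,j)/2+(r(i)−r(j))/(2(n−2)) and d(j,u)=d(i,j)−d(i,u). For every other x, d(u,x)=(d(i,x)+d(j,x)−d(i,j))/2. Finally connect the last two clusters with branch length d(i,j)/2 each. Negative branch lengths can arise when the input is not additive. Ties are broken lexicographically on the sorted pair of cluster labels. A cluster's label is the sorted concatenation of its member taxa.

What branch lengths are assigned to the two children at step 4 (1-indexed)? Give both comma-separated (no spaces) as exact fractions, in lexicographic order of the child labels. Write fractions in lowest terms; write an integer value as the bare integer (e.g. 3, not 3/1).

69/4,39/4

iteration 1: select D,T (d=10, Q=-453); attach at lengths (101/12, 19/12); label the merged cluster DT
  updated: d(DT,E)=83/2, d(DT,F)=83/2, d(DT,K)=32, d(DT,P)=30, d(DT,U)=33, d(DT,W)=77/2
iteration 2: select E,W (d=18, Q=-363); attach at lengths (31/5, 59/5); label the merged cluster EW
  updated: d(DT,EW)=31, d(EW,F)=33, d(EW,K)=32, d(EW,P)=27, d(EW,U)=81/2
iteration 3: select K,P (d=9, Q=-256); attach at lengths (11/2, 7/2); label the merged cluster KP
  updated: d(DT,KP)=53/2, d(EW,KP)=25, d(F,KP)=89/2, d(KP,U)=23
iteration 4: select F,U (d=27, Q=-377/2); attach at lengths (69/4, 39/4); label the merged cluster FU
  updated: d(DT,FU)=95/4, d(EW,FU)=93/4, d(FU,KP)=81/4
iteration 5: select DT,FU (d=95/4, Q=-101); attach at lengths (123/8, 67/8); label the merged cluster DFTU
  updated: d(DFTU,EW)=61/4, d(DFTU,KP)=23/2
iteration 6: select DFTU,EW (d=61/4, Q=-207/4); attach at lengths (7/8, 115/8); label the merged cluster DEFTUW
  updated: d(DEFTUW,KP)=85/8
iteration 7: select DEFTUW,KP (d=85/8); attach at lengths (85/16, 85/16); label the merged cluster DEFKPTUW
final tree: ((((D:101/12,T:19/12):123/8,(F:69/4,U:39/4):67/8):7/8,(E:31/5,W:59/5):115/8):85/16,(K:11/2,P:7/2):85/16)
total length: 909/8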